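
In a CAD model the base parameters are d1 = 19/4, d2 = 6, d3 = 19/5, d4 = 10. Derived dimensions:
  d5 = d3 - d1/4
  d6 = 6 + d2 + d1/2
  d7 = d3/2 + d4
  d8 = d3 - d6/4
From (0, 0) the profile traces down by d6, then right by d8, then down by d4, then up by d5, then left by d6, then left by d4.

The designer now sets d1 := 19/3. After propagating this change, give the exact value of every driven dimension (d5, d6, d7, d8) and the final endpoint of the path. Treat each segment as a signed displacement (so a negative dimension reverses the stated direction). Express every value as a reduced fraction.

Apply edit: d1 := 19/3
  d5 = d3 - d1/4 = 133/60
  d6 = 6 + d2 + d1/2 = 91/6
  d7 = d3/2 + d4 = 119/10
  d8 = d3 - d6/4 = 1/120
Walk from origin (0, 0):
  seg 1: down by d6 = 91/6 → (0, -91/6)
  seg 2: right by d8 = 1/120 → (1/120, -91/6)
  seg 3: down by d4 = 10 → (1/120, -151/6)
  seg 4: up by d5 = 133/60 → (1/120, -459/20)
  seg 5: left by d6 = 91/6 → (-1819/120, -459/20)
  seg 6: left by d4 = 10 → (-3019/120, -459/20)

d5 = 133/60
d6 = 91/6
d7 = 119/10
d8 = 1/120
endpoint = (-3019/120, -459/20)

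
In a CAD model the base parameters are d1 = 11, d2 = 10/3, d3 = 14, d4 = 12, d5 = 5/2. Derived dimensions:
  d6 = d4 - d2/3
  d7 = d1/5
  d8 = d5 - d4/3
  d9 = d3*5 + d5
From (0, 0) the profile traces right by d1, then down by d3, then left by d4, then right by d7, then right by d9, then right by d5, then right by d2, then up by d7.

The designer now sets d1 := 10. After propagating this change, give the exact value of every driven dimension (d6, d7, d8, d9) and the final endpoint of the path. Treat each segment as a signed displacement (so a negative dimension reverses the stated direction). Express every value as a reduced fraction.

Apply edit: d1 := 10
  d6 = d4 - d2/3 = 98/9
  d7 = d1/5 = 2
  d8 = d5 - d4/3 = -3/2
  d9 = d3*5 + d5 = 145/2
Walk from origin (0, 0):
  seg 1: right by d1 = 10 → (10, 0)
  seg 2: down by d3 = 14 → (10, -14)
  seg 3: left by d4 = 12 → (-2, -14)
  seg 4: right by d7 = 2 → (0, -14)
  seg 5: right by d9 = 145/2 → (145/2, -14)
  seg 6: right by d5 = 5/2 → (75, -14)
  seg 7: right by d2 = 10/3 → (235/3, -14)
  seg 8: up by d7 = 2 → (235/3, -12)

d6 = 98/9
d7 = 2
d8 = -3/2
d9 = 145/2
endpoint = (235/3, -12)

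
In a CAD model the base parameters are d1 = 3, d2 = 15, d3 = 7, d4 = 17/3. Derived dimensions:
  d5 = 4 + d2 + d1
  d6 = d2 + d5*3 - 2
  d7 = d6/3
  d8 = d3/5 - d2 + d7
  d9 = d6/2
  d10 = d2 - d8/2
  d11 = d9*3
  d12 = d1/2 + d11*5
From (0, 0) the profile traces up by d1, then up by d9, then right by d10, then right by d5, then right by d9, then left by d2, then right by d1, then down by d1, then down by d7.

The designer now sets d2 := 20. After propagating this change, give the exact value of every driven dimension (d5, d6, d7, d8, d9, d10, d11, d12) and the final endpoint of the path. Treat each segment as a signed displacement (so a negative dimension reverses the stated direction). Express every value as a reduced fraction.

d5 = 27
d6 = 99
d7 = 33
d8 = 72/5
d9 = 99/2
d10 = 64/5
d11 = 297/2
d12 = 744
endpoint = (723/10, 33/2)

Apply edit: d2 := 20
  d5 = 4 + d2 + d1 = 27
  d6 = d2 + d5*3 - 2 = 99
  d7 = d6/3 = 33
  d8 = d3/5 - d2 + d7 = 72/5
  d9 = d6/2 = 99/2
  d10 = d2 - d8/2 = 64/5
  d11 = d9*3 = 297/2
  d12 = d1/2 + d11*5 = 744
Walk from origin (0, 0):
  seg 1: up by d1 = 3 → (0, 3)
  seg 2: up by d9 = 99/2 → (0, 105/2)
  seg 3: right by d10 = 64/5 → (64/5, 105/2)
  seg 4: right by d5 = 27 → (199/5, 105/2)
  seg 5: right by d9 = 99/2 → (893/10, 105/2)
  seg 6: left by d2 = 20 → (693/10, 105/2)
  seg 7: right by d1 = 3 → (723/10, 105/2)
  seg 8: down by d1 = 3 → (723/10, 99/2)
  seg 9: down by d7 = 33 → (723/10, 33/2)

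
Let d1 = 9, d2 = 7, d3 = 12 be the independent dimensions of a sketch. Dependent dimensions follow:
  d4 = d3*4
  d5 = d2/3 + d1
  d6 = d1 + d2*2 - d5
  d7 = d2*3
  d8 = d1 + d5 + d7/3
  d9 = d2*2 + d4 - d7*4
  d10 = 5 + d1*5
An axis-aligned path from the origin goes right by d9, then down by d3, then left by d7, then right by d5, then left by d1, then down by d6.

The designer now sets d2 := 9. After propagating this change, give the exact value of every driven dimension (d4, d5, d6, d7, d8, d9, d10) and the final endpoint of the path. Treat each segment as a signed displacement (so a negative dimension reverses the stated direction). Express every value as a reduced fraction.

d4 = 48
d5 = 12
d6 = 15
d7 = 27
d8 = 30
d9 = -42
d10 = 50
endpoint = (-66, -27)

Apply edit: d2 := 9
  d4 = d3*4 = 48
  d5 = d2/3 + d1 = 12
  d6 = d1 + d2*2 - d5 = 15
  d7 = d2*3 = 27
  d8 = d1 + d5 + d7/3 = 30
  d9 = d2*2 + d4 - d7*4 = -42
  d10 = 5 + d1*5 = 50
Walk from origin (0, 0):
  seg 1: right by d9 = -42 → (-42, 0)
  seg 2: down by d3 = 12 → (-42, -12)
  seg 3: left by d7 = 27 → (-69, -12)
  seg 4: right by d5 = 12 → (-57, -12)
  seg 5: left by d1 = 9 → (-66, -12)
  seg 6: down by d6 = 15 → (-66, -27)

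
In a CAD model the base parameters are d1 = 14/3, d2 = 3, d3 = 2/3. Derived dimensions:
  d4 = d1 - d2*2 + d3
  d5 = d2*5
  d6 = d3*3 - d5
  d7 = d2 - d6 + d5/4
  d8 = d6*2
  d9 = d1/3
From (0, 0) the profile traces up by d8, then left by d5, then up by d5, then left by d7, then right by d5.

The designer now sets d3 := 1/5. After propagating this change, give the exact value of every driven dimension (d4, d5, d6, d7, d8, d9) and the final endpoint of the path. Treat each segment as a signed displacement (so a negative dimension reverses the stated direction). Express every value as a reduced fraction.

Apply edit: d3 := 1/5
  d4 = d1 - d2*2 + d3 = -17/15
  d5 = d2*5 = 15
  d6 = d3*3 - d5 = -72/5
  d7 = d2 - d6 + d5/4 = 423/20
  d8 = d6*2 = -144/5
  d9 = d1/3 = 14/9
Walk from origin (0, 0):
  seg 1: up by d8 = -144/5 → (0, -144/5)
  seg 2: left by d5 = 15 → (-15, -144/5)
  seg 3: up by d5 = 15 → (-15, -69/5)
  seg 4: left by d7 = 423/20 → (-723/20, -69/5)
  seg 5: right by d5 = 15 → (-423/20, -69/5)

d4 = -17/15
d5 = 15
d6 = -72/5
d7 = 423/20
d8 = -144/5
d9 = 14/9
endpoint = (-423/20, -69/5)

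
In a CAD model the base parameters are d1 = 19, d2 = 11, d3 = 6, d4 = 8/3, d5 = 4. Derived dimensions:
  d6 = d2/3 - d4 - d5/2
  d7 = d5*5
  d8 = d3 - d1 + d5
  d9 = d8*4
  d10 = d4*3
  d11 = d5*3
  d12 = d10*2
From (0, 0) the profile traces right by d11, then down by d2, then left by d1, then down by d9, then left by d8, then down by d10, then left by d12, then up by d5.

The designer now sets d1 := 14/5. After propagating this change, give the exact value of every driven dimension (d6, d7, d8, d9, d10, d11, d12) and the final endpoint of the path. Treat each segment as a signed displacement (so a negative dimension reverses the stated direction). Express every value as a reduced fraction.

d6 = -1
d7 = 20
d8 = 36/5
d9 = 144/5
d10 = 8
d11 = 12
d12 = 16
endpoint = (-14, -219/5)

Apply edit: d1 := 14/5
  d6 = d2/3 - d4 - d5/2 = -1
  d7 = d5*5 = 20
  d8 = d3 - d1 + d5 = 36/5
  d9 = d8*4 = 144/5
  d10 = d4*3 = 8
  d11 = d5*3 = 12
  d12 = d10*2 = 16
Walk from origin (0, 0):
  seg 1: right by d11 = 12 → (12, 0)
  seg 2: down by d2 = 11 → (12, -11)
  seg 3: left by d1 = 14/5 → (46/5, -11)
  seg 4: down by d9 = 144/5 → (46/5, -199/5)
  seg 5: left by d8 = 36/5 → (2, -199/5)
  seg 6: down by d10 = 8 → (2, -239/5)
  seg 7: left by d12 = 16 → (-14, -239/5)
  seg 8: up by d5 = 4 → (-14, -219/5)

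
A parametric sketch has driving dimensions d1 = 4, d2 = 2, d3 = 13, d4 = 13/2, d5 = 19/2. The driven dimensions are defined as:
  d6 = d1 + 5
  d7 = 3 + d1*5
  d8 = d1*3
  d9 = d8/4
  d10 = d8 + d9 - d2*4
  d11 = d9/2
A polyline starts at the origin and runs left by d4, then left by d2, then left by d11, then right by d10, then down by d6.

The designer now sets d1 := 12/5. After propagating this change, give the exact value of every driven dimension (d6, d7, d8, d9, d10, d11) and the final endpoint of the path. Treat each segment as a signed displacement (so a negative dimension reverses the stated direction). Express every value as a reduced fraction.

d6 = 37/5
d7 = 15
d8 = 36/5
d9 = 9/5
d10 = 1
d11 = 9/10
endpoint = (-42/5, -37/5)

Apply edit: d1 := 12/5
  d6 = d1 + 5 = 37/5
  d7 = 3 + d1*5 = 15
  d8 = d1*3 = 36/5
  d9 = d8/4 = 9/5
  d10 = d8 + d9 - d2*4 = 1
  d11 = d9/2 = 9/10
Walk from origin (0, 0):
  seg 1: left by d4 = 13/2 → (-13/2, 0)
  seg 2: left by d2 = 2 → (-17/2, 0)
  seg 3: left by d11 = 9/10 → (-47/5, 0)
  seg 4: right by d10 = 1 → (-42/5, 0)
  seg 5: down by d6 = 37/5 → (-42/5, -37/5)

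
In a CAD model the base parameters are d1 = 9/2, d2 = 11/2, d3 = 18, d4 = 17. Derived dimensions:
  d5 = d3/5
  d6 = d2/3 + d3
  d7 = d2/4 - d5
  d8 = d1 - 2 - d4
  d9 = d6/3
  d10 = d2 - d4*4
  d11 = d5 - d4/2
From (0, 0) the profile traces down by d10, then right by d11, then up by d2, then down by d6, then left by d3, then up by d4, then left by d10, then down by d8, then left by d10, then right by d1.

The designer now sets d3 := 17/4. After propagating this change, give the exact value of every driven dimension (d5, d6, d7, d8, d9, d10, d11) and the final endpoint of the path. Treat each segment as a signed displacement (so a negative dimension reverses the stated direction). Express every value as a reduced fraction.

d5 = 17/20
d6 = 73/12
d7 = 21/40
d8 = -29/2
d9 = 73/36
d10 = -125/2
d11 = -153/20
endpoint = (588/5, 1121/12)

Apply edit: d3 := 17/4
  d5 = d3/5 = 17/20
  d6 = d2/3 + d3 = 73/12
  d7 = d2/4 - d5 = 21/40
  d8 = d1 - 2 - d4 = -29/2
  d9 = d6/3 = 73/36
  d10 = d2 - d4*4 = -125/2
  d11 = d5 - d4/2 = -153/20
Walk from origin (0, 0):
  seg 1: down by d10 = -125/2 → (0, 125/2)
  seg 2: right by d11 = -153/20 → (-153/20, 125/2)
  seg 3: up by d2 = 11/2 → (-153/20, 68)
  seg 4: down by d6 = 73/12 → (-153/20, 743/12)
  seg 5: left by d3 = 17/4 → (-119/10, 743/12)
  seg 6: up by d4 = 17 → (-119/10, 947/12)
  seg 7: left by d10 = -125/2 → (253/5, 947/12)
  seg 8: down by d8 = -29/2 → (253/5, 1121/12)
  seg 9: left by d10 = -125/2 → (1131/10, 1121/12)
  seg 10: right by d1 = 9/2 → (588/5, 1121/12)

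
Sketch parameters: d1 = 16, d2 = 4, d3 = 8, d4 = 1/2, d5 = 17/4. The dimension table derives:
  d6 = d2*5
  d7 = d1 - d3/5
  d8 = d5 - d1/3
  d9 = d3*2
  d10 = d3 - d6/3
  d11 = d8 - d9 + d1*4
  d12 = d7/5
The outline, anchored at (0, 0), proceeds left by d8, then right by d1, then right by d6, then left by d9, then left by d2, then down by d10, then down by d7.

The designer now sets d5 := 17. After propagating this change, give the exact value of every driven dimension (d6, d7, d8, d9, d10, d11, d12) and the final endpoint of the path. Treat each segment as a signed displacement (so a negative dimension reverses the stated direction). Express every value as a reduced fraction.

d6 = 20
d7 = 72/5
d8 = 35/3
d9 = 16
d10 = 4/3
d11 = 179/3
d12 = 72/25
endpoint = (13/3, -236/15)

Apply edit: d5 := 17
  d6 = d2*5 = 20
  d7 = d1 - d3/5 = 72/5
  d8 = d5 - d1/3 = 35/3
  d9 = d3*2 = 16
  d10 = d3 - d6/3 = 4/3
  d11 = d8 - d9 + d1*4 = 179/3
  d12 = d7/5 = 72/25
Walk from origin (0, 0):
  seg 1: left by d8 = 35/3 → (-35/3, 0)
  seg 2: right by d1 = 16 → (13/3, 0)
  seg 3: right by d6 = 20 → (73/3, 0)
  seg 4: left by d9 = 16 → (25/3, 0)
  seg 5: left by d2 = 4 → (13/3, 0)
  seg 6: down by d10 = 4/3 → (13/3, -4/3)
  seg 7: down by d7 = 72/5 → (13/3, -236/15)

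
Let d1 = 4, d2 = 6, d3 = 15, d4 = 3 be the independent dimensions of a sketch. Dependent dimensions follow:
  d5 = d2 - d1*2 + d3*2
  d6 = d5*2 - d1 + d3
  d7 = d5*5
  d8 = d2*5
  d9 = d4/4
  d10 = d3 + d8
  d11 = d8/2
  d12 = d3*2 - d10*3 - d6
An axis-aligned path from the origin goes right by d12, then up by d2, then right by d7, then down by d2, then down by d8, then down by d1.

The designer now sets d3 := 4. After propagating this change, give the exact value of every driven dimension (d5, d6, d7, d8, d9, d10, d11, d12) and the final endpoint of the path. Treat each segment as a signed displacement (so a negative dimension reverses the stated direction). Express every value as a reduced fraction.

d5 = 6
d6 = 12
d7 = 30
d8 = 30
d9 = 3/4
d10 = 34
d11 = 15
d12 = -106
endpoint = (-76, -34)

Apply edit: d3 := 4
  d5 = d2 - d1*2 + d3*2 = 6
  d6 = d5*2 - d1 + d3 = 12
  d7 = d5*5 = 30
  d8 = d2*5 = 30
  d9 = d4/4 = 3/4
  d10 = d3 + d8 = 34
  d11 = d8/2 = 15
  d12 = d3*2 - d10*3 - d6 = -106
Walk from origin (0, 0):
  seg 1: right by d12 = -106 → (-106, 0)
  seg 2: up by d2 = 6 → (-106, 6)
  seg 3: right by d7 = 30 → (-76, 6)
  seg 4: down by d2 = 6 → (-76, 0)
  seg 5: down by d8 = 30 → (-76, -30)
  seg 6: down by d1 = 4 → (-76, -34)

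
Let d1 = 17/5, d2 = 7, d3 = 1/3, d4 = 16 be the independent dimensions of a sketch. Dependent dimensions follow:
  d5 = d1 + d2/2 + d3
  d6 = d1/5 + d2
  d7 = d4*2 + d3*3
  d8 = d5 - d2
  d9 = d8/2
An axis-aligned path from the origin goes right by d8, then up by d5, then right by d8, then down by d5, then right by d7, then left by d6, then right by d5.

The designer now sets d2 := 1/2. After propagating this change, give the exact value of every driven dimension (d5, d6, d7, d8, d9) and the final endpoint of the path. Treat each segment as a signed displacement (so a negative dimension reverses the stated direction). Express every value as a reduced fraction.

d5 = 239/60
d6 = 59/50
d7 = 33
d8 = 209/60
d9 = 209/120
endpoint = (4277/100, 0)

Apply edit: d2 := 1/2
  d5 = d1 + d2/2 + d3 = 239/60
  d6 = d1/5 + d2 = 59/50
  d7 = d4*2 + d3*3 = 33
  d8 = d5 - d2 = 209/60
  d9 = d8/2 = 209/120
Walk from origin (0, 0):
  seg 1: right by d8 = 209/60 → (209/60, 0)
  seg 2: up by d5 = 239/60 → (209/60, 239/60)
  seg 3: right by d8 = 209/60 → (209/30, 239/60)
  seg 4: down by d5 = 239/60 → (209/30, 0)
  seg 5: right by d7 = 33 → (1199/30, 0)
  seg 6: left by d6 = 59/50 → (2909/75, 0)
  seg 7: right by d5 = 239/60 → (4277/100, 0)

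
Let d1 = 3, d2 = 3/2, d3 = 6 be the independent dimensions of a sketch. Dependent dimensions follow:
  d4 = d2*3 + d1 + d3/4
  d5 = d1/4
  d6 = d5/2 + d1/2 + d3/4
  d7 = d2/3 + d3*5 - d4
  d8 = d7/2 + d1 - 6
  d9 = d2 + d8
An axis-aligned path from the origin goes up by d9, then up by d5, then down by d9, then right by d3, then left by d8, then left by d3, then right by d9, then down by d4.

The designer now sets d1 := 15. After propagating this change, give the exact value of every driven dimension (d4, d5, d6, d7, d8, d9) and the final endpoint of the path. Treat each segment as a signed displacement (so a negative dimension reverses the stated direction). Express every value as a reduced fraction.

Apply edit: d1 := 15
  d4 = d2*3 + d1 + d3/4 = 21
  d5 = d1/4 = 15/4
  d6 = d5/2 + d1/2 + d3/4 = 87/8
  d7 = d2/3 + d3*5 - d4 = 19/2
  d8 = d7/2 + d1 - 6 = 55/4
  d9 = d2 + d8 = 61/4
Walk from origin (0, 0):
  seg 1: up by d9 = 61/4 → (0, 61/4)
  seg 2: up by d5 = 15/4 → (0, 19)
  seg 3: down by d9 = 61/4 → (0, 15/4)
  seg 4: right by d3 = 6 → (6, 15/4)
  seg 5: left by d8 = 55/4 → (-31/4, 15/4)
  seg 6: left by d3 = 6 → (-55/4, 15/4)
  seg 7: right by d9 = 61/4 → (3/2, 15/4)
  seg 8: down by d4 = 21 → (3/2, -69/4)

d4 = 21
d5 = 15/4
d6 = 87/8
d7 = 19/2
d8 = 55/4
d9 = 61/4
endpoint = (3/2, -69/4)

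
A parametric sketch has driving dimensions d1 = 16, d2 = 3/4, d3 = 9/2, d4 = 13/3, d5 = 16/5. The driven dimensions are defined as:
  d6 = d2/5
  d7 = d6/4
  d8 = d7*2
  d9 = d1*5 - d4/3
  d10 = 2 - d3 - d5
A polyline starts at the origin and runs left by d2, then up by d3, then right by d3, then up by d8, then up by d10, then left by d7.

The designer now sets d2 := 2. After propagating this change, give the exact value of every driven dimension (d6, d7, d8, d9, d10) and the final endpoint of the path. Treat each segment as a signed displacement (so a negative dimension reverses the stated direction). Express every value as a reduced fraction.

d6 = 2/5
d7 = 1/10
d8 = 1/5
d9 = 707/9
d10 = -57/10
endpoint = (12/5, -1)

Apply edit: d2 := 2
  d6 = d2/5 = 2/5
  d7 = d6/4 = 1/10
  d8 = d7*2 = 1/5
  d9 = d1*5 - d4/3 = 707/9
  d10 = 2 - d3 - d5 = -57/10
Walk from origin (0, 0):
  seg 1: left by d2 = 2 → (-2, 0)
  seg 2: up by d3 = 9/2 → (-2, 9/2)
  seg 3: right by d3 = 9/2 → (5/2, 9/2)
  seg 4: up by d8 = 1/5 → (5/2, 47/10)
  seg 5: up by d10 = -57/10 → (5/2, -1)
  seg 6: left by d7 = 1/10 → (12/5, -1)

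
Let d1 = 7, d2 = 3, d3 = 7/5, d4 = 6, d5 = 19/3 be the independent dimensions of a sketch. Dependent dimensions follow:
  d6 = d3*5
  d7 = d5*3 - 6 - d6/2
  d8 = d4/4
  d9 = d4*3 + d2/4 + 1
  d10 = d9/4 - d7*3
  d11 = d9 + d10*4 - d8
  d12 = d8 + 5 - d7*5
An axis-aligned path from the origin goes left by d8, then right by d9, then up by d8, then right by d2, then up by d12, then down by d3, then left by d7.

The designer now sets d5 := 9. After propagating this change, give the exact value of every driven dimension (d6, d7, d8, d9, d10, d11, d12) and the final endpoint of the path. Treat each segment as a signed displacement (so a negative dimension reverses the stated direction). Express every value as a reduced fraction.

d6 = 7
d7 = 35/2
d8 = 3/2
d9 = 79/4
d10 = -761/16
d11 = -172
d12 = -81
endpoint = (15/4, -809/10)

Apply edit: d5 := 9
  d6 = d3*5 = 7
  d7 = d5*3 - 6 - d6/2 = 35/2
  d8 = d4/4 = 3/2
  d9 = d4*3 + d2/4 + 1 = 79/4
  d10 = d9/4 - d7*3 = -761/16
  d11 = d9 + d10*4 - d8 = -172
  d12 = d8 + 5 - d7*5 = -81
Walk from origin (0, 0):
  seg 1: left by d8 = 3/2 → (-3/2, 0)
  seg 2: right by d9 = 79/4 → (73/4, 0)
  seg 3: up by d8 = 3/2 → (73/4, 3/2)
  seg 4: right by d2 = 3 → (85/4, 3/2)
  seg 5: up by d12 = -81 → (85/4, -159/2)
  seg 6: down by d3 = 7/5 → (85/4, -809/10)
  seg 7: left by d7 = 35/2 → (15/4, -809/10)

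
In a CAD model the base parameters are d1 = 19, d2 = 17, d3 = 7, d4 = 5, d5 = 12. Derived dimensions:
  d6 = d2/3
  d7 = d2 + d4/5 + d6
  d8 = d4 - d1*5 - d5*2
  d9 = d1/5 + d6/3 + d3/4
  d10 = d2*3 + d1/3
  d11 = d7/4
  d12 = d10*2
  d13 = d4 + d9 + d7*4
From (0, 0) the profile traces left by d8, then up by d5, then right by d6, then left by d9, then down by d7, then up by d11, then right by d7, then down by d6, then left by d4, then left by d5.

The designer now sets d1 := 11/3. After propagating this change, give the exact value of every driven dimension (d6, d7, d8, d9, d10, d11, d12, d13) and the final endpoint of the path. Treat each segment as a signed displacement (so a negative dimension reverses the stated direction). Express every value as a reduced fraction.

Apply edit: d1 := 11/3
  d6 = d2/3 = 17/3
  d7 = d2 + d4/5 + d6 = 71/3
  d8 = d4 - d1*5 - d5*2 = -112/3
  d9 = d1/5 + d6/3 + d3/4 = 787/180
  d10 = d2*3 + d1/3 = 470/9
  d11 = d7/4 = 71/12
  d12 = d10*2 = 940/9
  d13 = d4 + d9 + d7*4 = 18727/180
Walk from origin (0, 0):
  seg 1: left by d8 = -112/3 → (112/3, 0)
  seg 2: up by d5 = 12 → (112/3, 12)
  seg 3: right by d6 = 17/3 → (43, 12)
  seg 4: left by d9 = 787/180 → (6953/180, 12)
  seg 5: down by d7 = 71/3 → (6953/180, -35/3)
  seg 6: up by d11 = 71/12 → (6953/180, -23/4)
  seg 7: right by d7 = 71/3 → (11213/180, -23/4)
  seg 8: down by d6 = 17/3 → (11213/180, -137/12)
  seg 9: left by d4 = 5 → (10313/180, -137/12)
  seg 10: left by d5 = 12 → (8153/180, -137/12)

d6 = 17/3
d7 = 71/3
d8 = -112/3
d9 = 787/180
d10 = 470/9
d11 = 71/12
d12 = 940/9
d13 = 18727/180
endpoint = (8153/180, -137/12)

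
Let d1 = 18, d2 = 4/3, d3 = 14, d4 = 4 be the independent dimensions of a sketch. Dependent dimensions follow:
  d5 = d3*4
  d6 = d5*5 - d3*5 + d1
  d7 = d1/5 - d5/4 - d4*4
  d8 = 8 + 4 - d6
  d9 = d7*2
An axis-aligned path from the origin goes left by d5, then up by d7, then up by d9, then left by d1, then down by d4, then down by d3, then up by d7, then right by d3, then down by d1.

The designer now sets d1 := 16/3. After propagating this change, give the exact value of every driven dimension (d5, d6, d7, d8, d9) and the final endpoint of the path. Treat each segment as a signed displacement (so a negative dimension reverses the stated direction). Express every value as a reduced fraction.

d5 = 56
d6 = 646/3
d7 = -434/15
d8 = -610/3
d9 = -868/15
endpoint = (-142/3, -2086/15)

Apply edit: d1 := 16/3
  d5 = d3*4 = 56
  d6 = d5*5 - d3*5 + d1 = 646/3
  d7 = d1/5 - d5/4 - d4*4 = -434/15
  d8 = 8 + 4 - d6 = -610/3
  d9 = d7*2 = -868/15
Walk from origin (0, 0):
  seg 1: left by d5 = 56 → (-56, 0)
  seg 2: up by d7 = -434/15 → (-56, -434/15)
  seg 3: up by d9 = -868/15 → (-56, -434/5)
  seg 4: left by d1 = 16/3 → (-184/3, -434/5)
  seg 5: down by d4 = 4 → (-184/3, -454/5)
  seg 6: down by d3 = 14 → (-184/3, -524/5)
  seg 7: up by d7 = -434/15 → (-184/3, -2006/15)
  seg 8: right by d3 = 14 → (-142/3, -2006/15)
  seg 9: down by d1 = 16/3 → (-142/3, -2086/15)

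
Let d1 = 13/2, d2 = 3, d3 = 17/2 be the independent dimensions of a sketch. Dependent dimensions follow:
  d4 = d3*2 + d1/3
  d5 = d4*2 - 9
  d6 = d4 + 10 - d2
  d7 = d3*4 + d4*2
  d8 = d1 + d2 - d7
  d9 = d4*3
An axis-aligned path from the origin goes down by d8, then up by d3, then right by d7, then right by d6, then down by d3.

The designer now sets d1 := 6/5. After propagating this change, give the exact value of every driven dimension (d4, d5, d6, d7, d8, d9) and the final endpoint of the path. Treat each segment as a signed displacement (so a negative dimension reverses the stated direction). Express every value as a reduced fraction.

d4 = 87/5
d5 = 129/5
d6 = 122/5
d7 = 344/5
d8 = -323/5
d9 = 261/5
endpoint = (466/5, 323/5)

Apply edit: d1 := 6/5
  d4 = d3*2 + d1/3 = 87/5
  d5 = d4*2 - 9 = 129/5
  d6 = d4 + 10 - d2 = 122/5
  d7 = d3*4 + d4*2 = 344/5
  d8 = d1 + d2 - d7 = -323/5
  d9 = d4*3 = 261/5
Walk from origin (0, 0):
  seg 1: down by d8 = -323/5 → (0, 323/5)
  seg 2: up by d3 = 17/2 → (0, 731/10)
  seg 3: right by d7 = 344/5 → (344/5, 731/10)
  seg 4: right by d6 = 122/5 → (466/5, 731/10)
  seg 5: down by d3 = 17/2 → (466/5, 323/5)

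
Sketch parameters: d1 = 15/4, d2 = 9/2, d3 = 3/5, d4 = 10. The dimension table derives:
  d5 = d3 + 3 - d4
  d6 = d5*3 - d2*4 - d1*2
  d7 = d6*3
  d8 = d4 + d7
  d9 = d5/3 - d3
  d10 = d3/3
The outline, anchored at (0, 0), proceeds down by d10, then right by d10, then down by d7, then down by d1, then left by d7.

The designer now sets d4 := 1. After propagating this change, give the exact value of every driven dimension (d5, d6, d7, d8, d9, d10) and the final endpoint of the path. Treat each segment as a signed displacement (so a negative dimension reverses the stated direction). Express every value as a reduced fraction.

Apply edit: d4 := 1
  d5 = d3 + 3 - d4 = 13/5
  d6 = d5*3 - d2*4 - d1*2 = -177/10
  d7 = d6*3 = -531/10
  d8 = d4 + d7 = -521/10
  d9 = d5/3 - d3 = 4/15
  d10 = d3/3 = 1/5
Walk from origin (0, 0):
  seg 1: down by d10 = 1/5 → (0, -1/5)
  seg 2: right by d10 = 1/5 → (1/5, -1/5)
  seg 3: down by d7 = -531/10 → (1/5, 529/10)
  seg 4: down by d1 = 15/4 → (1/5, 983/20)
  seg 5: left by d7 = -531/10 → (533/10, 983/20)

d5 = 13/5
d6 = -177/10
d7 = -531/10
d8 = -521/10
d9 = 4/15
d10 = 1/5
endpoint = (533/10, 983/20)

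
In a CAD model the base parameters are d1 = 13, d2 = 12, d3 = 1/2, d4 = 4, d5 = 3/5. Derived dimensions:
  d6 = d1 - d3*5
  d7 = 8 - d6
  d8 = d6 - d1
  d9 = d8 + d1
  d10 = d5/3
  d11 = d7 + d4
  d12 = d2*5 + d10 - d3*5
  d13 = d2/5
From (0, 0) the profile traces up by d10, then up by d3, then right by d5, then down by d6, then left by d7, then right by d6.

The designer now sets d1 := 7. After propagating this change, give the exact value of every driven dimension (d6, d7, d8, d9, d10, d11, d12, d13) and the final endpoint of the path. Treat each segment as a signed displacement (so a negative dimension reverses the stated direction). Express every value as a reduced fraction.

d6 = 9/2
d7 = 7/2
d8 = -5/2
d9 = 9/2
d10 = 1/5
d11 = 15/2
d12 = 577/10
d13 = 12/5
endpoint = (8/5, -19/5)

Apply edit: d1 := 7
  d6 = d1 - d3*5 = 9/2
  d7 = 8 - d6 = 7/2
  d8 = d6 - d1 = -5/2
  d9 = d8 + d1 = 9/2
  d10 = d5/3 = 1/5
  d11 = d7 + d4 = 15/2
  d12 = d2*5 + d10 - d3*5 = 577/10
  d13 = d2/5 = 12/5
Walk from origin (0, 0):
  seg 1: up by d10 = 1/5 → (0, 1/5)
  seg 2: up by d3 = 1/2 → (0, 7/10)
  seg 3: right by d5 = 3/5 → (3/5, 7/10)
  seg 4: down by d6 = 9/2 → (3/5, -19/5)
  seg 5: left by d7 = 7/2 → (-29/10, -19/5)
  seg 6: right by d6 = 9/2 → (8/5, -19/5)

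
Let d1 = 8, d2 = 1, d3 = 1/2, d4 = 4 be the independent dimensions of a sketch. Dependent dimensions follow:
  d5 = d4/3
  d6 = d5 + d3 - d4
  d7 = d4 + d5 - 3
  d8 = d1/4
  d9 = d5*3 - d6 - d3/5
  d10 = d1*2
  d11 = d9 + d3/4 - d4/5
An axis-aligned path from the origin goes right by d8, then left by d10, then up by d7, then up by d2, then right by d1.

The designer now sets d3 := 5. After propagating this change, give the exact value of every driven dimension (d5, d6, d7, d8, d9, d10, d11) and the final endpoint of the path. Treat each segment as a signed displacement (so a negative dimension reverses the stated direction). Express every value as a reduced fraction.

Apply edit: d3 := 5
  d5 = d4/3 = 4/3
  d6 = d5 + d3 - d4 = 7/3
  d7 = d4 + d5 - 3 = 7/3
  d8 = d1/4 = 2
  d9 = d5*3 - d6 - d3/5 = 2/3
  d10 = d1*2 = 16
  d11 = d9 + d3/4 - d4/5 = 67/60
Walk from origin (0, 0):
  seg 1: right by d8 = 2 → (2, 0)
  seg 2: left by d10 = 16 → (-14, 0)
  seg 3: up by d7 = 7/3 → (-14, 7/3)
  seg 4: up by d2 = 1 → (-14, 10/3)
  seg 5: right by d1 = 8 → (-6, 10/3)

d5 = 4/3
d6 = 7/3
d7 = 7/3
d8 = 2
d9 = 2/3
d10 = 16
d11 = 67/60
endpoint = (-6, 10/3)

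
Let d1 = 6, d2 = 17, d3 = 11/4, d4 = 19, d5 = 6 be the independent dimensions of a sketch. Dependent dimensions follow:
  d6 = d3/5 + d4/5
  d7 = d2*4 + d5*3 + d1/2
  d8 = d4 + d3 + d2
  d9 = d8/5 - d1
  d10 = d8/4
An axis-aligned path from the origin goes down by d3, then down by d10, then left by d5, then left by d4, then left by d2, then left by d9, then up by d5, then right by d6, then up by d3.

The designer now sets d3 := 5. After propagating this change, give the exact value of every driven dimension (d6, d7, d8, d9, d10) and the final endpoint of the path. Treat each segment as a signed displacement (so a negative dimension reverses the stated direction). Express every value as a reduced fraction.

Apply edit: d3 := 5
  d6 = d3/5 + d4/5 = 24/5
  d7 = d2*4 + d5*3 + d1/2 = 89
  d8 = d4 + d3 + d2 = 41
  d9 = d8/5 - d1 = 11/5
  d10 = d8/4 = 41/4
Walk from origin (0, 0):
  seg 1: down by d3 = 5 → (0, -5)
  seg 2: down by d10 = 41/4 → (0, -61/4)
  seg 3: left by d5 = 6 → (-6, -61/4)
  seg 4: left by d4 = 19 → (-25, -61/4)
  seg 5: left by d2 = 17 → (-42, -61/4)
  seg 6: left by d9 = 11/5 → (-221/5, -61/4)
  seg 7: up by d5 = 6 → (-221/5, -37/4)
  seg 8: right by d6 = 24/5 → (-197/5, -37/4)
  seg 9: up by d3 = 5 → (-197/5, -17/4)

d6 = 24/5
d7 = 89
d8 = 41
d9 = 11/5
d10 = 41/4
endpoint = (-197/5, -17/4)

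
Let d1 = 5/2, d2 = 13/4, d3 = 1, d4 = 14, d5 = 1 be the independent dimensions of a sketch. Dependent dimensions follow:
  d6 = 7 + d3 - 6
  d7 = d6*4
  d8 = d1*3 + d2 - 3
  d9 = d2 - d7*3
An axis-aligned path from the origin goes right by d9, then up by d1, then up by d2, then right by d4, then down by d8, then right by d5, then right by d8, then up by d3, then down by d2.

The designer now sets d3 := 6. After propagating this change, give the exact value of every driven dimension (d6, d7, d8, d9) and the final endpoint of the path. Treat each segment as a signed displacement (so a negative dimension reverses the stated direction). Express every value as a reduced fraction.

d6 = 7
d7 = 28
d8 = 31/4
d9 = -323/4
endpoint = (-58, 3/4)

Apply edit: d3 := 6
  d6 = 7 + d3 - 6 = 7
  d7 = d6*4 = 28
  d8 = d1*3 + d2 - 3 = 31/4
  d9 = d2 - d7*3 = -323/4
Walk from origin (0, 0):
  seg 1: right by d9 = -323/4 → (-323/4, 0)
  seg 2: up by d1 = 5/2 → (-323/4, 5/2)
  seg 3: up by d2 = 13/4 → (-323/4, 23/4)
  seg 4: right by d4 = 14 → (-267/4, 23/4)
  seg 5: down by d8 = 31/4 → (-267/4, -2)
  seg 6: right by d5 = 1 → (-263/4, -2)
  seg 7: right by d8 = 31/4 → (-58, -2)
  seg 8: up by d3 = 6 → (-58, 4)
  seg 9: down by d2 = 13/4 → (-58, 3/4)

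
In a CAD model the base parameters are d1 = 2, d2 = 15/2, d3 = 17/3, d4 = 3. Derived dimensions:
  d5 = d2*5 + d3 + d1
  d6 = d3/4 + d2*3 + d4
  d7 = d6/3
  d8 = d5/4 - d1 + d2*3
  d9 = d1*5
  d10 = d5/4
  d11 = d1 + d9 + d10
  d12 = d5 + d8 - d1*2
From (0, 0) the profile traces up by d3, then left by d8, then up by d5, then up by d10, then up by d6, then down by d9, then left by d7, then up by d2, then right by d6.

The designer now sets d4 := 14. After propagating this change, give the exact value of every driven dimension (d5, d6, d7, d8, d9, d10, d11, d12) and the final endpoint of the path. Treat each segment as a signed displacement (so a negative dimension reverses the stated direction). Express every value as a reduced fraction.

d5 = 271/6
d6 = 455/12
d7 = 455/36
d8 = 763/24
d9 = 10
d10 = 271/24
d11 = 559/24
d12 = 1751/24
endpoint = (-469/72, 2341/24)

Apply edit: d4 := 14
  d5 = d2*5 + d3 + d1 = 271/6
  d6 = d3/4 + d2*3 + d4 = 455/12
  d7 = d6/3 = 455/36
  d8 = d5/4 - d1 + d2*3 = 763/24
  d9 = d1*5 = 10
  d10 = d5/4 = 271/24
  d11 = d1 + d9 + d10 = 559/24
  d12 = d5 + d8 - d1*2 = 1751/24
Walk from origin (0, 0):
  seg 1: up by d3 = 17/3 → (0, 17/3)
  seg 2: left by d8 = 763/24 → (-763/24, 17/3)
  seg 3: up by d5 = 271/6 → (-763/24, 305/6)
  seg 4: up by d10 = 271/24 → (-763/24, 497/8)
  seg 5: up by d6 = 455/12 → (-763/24, 2401/24)
  seg 6: down by d9 = 10 → (-763/24, 2161/24)
  seg 7: left by d7 = 455/36 → (-3199/72, 2161/24)
  seg 8: up by d2 = 15/2 → (-3199/72, 2341/24)
  seg 9: right by d6 = 455/12 → (-469/72, 2341/24)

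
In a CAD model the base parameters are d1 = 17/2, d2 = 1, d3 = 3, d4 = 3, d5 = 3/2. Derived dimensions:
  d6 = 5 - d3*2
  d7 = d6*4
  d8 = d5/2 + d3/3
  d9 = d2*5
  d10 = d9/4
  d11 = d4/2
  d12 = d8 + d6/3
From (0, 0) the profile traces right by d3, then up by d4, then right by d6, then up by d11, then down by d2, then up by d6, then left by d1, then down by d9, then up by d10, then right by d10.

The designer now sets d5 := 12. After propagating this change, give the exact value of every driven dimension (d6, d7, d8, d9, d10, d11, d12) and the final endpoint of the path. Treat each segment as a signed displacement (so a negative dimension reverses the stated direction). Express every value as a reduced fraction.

Apply edit: d5 := 12
  d6 = 5 - d3*2 = -1
  d7 = d6*4 = -4
  d8 = d5/2 + d3/3 = 7
  d9 = d2*5 = 5
  d10 = d9/4 = 5/4
  d11 = d4/2 = 3/2
  d12 = d8 + d6/3 = 20/3
Walk from origin (0, 0):
  seg 1: right by d3 = 3 → (3, 0)
  seg 2: up by d4 = 3 → (3, 3)
  seg 3: right by d6 = -1 → (2, 3)
  seg 4: up by d11 = 3/2 → (2, 9/2)
  seg 5: down by d2 = 1 → (2, 7/2)
  seg 6: up by d6 = -1 → (2, 5/2)
  seg 7: left by d1 = 17/2 → (-13/2, 5/2)
  seg 8: down by d9 = 5 → (-13/2, -5/2)
  seg 9: up by d10 = 5/4 → (-13/2, -5/4)
  seg 10: right by d10 = 5/4 → (-21/4, -5/4)

d6 = -1
d7 = -4
d8 = 7
d9 = 5
d10 = 5/4
d11 = 3/2
d12 = 20/3
endpoint = (-21/4, -5/4)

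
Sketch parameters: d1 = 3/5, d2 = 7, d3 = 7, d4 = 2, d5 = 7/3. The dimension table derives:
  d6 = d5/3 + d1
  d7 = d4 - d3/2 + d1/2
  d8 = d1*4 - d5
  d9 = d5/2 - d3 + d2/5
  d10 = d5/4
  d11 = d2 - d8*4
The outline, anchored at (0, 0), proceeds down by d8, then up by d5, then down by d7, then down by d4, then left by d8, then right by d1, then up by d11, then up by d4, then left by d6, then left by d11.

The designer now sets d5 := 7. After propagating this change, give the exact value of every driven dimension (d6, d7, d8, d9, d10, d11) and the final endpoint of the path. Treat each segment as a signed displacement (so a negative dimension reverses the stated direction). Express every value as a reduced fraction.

Apply edit: d5 := 7
  d6 = d5/3 + d1 = 44/15
  d7 = d4 - d3/2 + d1/2 = -6/5
  d8 = d1*4 - d5 = -23/5
  d9 = d5/2 - d3 + d2/5 = -21/10
  d10 = d5/4 = 7/4
  d11 = d2 - d8*4 = 127/5
Walk from origin (0, 0):
  seg 1: down by d8 = -23/5 → (0, 23/5)
  seg 2: up by d5 = 7 → (0, 58/5)
  seg 3: down by d7 = -6/5 → (0, 64/5)
  seg 4: down by d4 = 2 → (0, 54/5)
  seg 5: left by d8 = -23/5 → (23/5, 54/5)
  seg 6: right by d1 = 3/5 → (26/5, 54/5)
  seg 7: up by d11 = 127/5 → (26/5, 181/5)
  seg 8: up by d4 = 2 → (26/5, 191/5)
  seg 9: left by d6 = 44/15 → (34/15, 191/5)
  seg 10: left by d11 = 127/5 → (-347/15, 191/5)

d6 = 44/15
d7 = -6/5
d8 = -23/5
d9 = -21/10
d10 = 7/4
d11 = 127/5
endpoint = (-347/15, 191/5)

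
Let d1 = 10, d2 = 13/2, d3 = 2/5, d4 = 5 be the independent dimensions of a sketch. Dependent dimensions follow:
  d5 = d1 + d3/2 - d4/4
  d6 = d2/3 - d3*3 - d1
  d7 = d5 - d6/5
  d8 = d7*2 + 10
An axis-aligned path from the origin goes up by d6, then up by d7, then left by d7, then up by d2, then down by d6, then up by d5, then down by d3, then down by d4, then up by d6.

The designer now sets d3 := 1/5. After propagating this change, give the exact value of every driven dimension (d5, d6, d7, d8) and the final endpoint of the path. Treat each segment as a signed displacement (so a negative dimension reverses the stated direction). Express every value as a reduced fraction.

d5 = 177/20
d6 = -253/30
d7 = 3161/300
d8 = 4661/150
endpoint = (-3161/300, 919/75)

Apply edit: d3 := 1/5
  d5 = d1 + d3/2 - d4/4 = 177/20
  d6 = d2/3 - d3*3 - d1 = -253/30
  d7 = d5 - d6/5 = 3161/300
  d8 = d7*2 + 10 = 4661/150
Walk from origin (0, 0):
  seg 1: up by d6 = -253/30 → (0, -253/30)
  seg 2: up by d7 = 3161/300 → (0, 631/300)
  seg 3: left by d7 = 3161/300 → (-3161/300, 631/300)
  seg 4: up by d2 = 13/2 → (-3161/300, 2581/300)
  seg 5: down by d6 = -253/30 → (-3161/300, 5111/300)
  seg 6: up by d5 = 177/20 → (-3161/300, 3883/150)
  seg 7: down by d3 = 1/5 → (-3161/300, 3853/150)
  seg 8: down by d4 = 5 → (-3161/300, 3103/150)
  seg 9: up by d6 = -253/30 → (-3161/300, 919/75)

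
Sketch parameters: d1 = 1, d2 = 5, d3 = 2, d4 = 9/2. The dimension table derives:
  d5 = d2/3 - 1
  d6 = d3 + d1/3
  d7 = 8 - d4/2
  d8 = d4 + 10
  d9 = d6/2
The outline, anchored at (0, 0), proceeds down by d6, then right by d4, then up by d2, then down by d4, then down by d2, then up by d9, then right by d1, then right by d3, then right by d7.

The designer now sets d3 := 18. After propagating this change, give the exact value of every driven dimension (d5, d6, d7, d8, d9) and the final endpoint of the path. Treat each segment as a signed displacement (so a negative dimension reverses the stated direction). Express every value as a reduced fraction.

Apply edit: d3 := 18
  d5 = d2/3 - 1 = 2/3
  d6 = d3 + d1/3 = 55/3
  d7 = 8 - d4/2 = 23/4
  d8 = d4 + 10 = 29/2
  d9 = d6/2 = 55/6
Walk from origin (0, 0):
  seg 1: down by d6 = 55/3 → (0, -55/3)
  seg 2: right by d4 = 9/2 → (9/2, -55/3)
  seg 3: up by d2 = 5 → (9/2, -40/3)
  seg 4: down by d4 = 9/2 → (9/2, -107/6)
  seg 5: down by d2 = 5 → (9/2, -137/6)
  seg 6: up by d9 = 55/6 → (9/2, -41/3)
  seg 7: right by d1 = 1 → (11/2, -41/3)
  seg 8: right by d3 = 18 → (47/2, -41/3)
  seg 9: right by d7 = 23/4 → (117/4, -41/3)

d5 = 2/3
d6 = 55/3
d7 = 23/4
d8 = 29/2
d9 = 55/6
endpoint = (117/4, -41/3)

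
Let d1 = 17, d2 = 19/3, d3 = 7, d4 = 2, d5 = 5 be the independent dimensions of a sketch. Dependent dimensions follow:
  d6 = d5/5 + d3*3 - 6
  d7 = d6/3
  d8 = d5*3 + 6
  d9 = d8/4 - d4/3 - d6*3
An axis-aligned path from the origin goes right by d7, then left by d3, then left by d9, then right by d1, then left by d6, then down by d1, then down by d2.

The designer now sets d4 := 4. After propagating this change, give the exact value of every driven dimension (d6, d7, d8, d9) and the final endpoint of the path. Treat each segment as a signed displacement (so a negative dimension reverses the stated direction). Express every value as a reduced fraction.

d6 = 16
d7 = 16/3
d8 = 21
d9 = -529/12
endpoint = (521/12, -70/3)

Apply edit: d4 := 4
  d6 = d5/5 + d3*3 - 6 = 16
  d7 = d6/3 = 16/3
  d8 = d5*3 + 6 = 21
  d9 = d8/4 - d4/3 - d6*3 = -529/12
Walk from origin (0, 0):
  seg 1: right by d7 = 16/3 → (16/3, 0)
  seg 2: left by d3 = 7 → (-5/3, 0)
  seg 3: left by d9 = -529/12 → (509/12, 0)
  seg 4: right by d1 = 17 → (713/12, 0)
  seg 5: left by d6 = 16 → (521/12, 0)
  seg 6: down by d1 = 17 → (521/12, -17)
  seg 7: down by d2 = 19/3 → (521/12, -70/3)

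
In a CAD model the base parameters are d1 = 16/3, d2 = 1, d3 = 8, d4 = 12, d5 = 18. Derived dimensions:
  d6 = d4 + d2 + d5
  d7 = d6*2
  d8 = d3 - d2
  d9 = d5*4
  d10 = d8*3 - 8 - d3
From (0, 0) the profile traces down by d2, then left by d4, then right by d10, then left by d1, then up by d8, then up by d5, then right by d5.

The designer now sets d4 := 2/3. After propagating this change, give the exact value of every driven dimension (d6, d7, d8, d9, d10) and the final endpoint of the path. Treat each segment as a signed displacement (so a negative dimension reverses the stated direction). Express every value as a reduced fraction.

d6 = 59/3
d7 = 118/3
d8 = 7
d9 = 72
d10 = 5
endpoint = (17, 24)

Apply edit: d4 := 2/3
  d6 = d4 + d2 + d5 = 59/3
  d7 = d6*2 = 118/3
  d8 = d3 - d2 = 7
  d9 = d5*4 = 72
  d10 = d8*3 - 8 - d3 = 5
Walk from origin (0, 0):
  seg 1: down by d2 = 1 → (0, -1)
  seg 2: left by d4 = 2/3 → (-2/3, -1)
  seg 3: right by d10 = 5 → (13/3, -1)
  seg 4: left by d1 = 16/3 → (-1, -1)
  seg 5: up by d8 = 7 → (-1, 6)
  seg 6: up by d5 = 18 → (-1, 24)
  seg 7: right by d5 = 18 → (17, 24)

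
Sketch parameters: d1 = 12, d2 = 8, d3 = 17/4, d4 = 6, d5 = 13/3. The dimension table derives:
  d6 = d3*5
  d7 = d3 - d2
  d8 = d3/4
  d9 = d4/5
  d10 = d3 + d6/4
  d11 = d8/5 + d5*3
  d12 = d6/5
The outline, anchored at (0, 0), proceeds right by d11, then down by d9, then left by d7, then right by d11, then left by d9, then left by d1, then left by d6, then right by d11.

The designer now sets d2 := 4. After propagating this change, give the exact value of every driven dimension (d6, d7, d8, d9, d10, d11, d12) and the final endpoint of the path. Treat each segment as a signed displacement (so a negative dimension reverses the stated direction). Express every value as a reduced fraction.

d6 = 85/4
d7 = 1/4
d8 = 17/16
d9 = 6/5
d10 = 153/16
d11 = 1057/80
d12 = 17/4
endpoint = (79/16, -6/5)

Apply edit: d2 := 4
  d6 = d3*5 = 85/4
  d7 = d3 - d2 = 1/4
  d8 = d3/4 = 17/16
  d9 = d4/5 = 6/5
  d10 = d3 + d6/4 = 153/16
  d11 = d8/5 + d5*3 = 1057/80
  d12 = d6/5 = 17/4
Walk from origin (0, 0):
  seg 1: right by d11 = 1057/80 → (1057/80, 0)
  seg 2: down by d9 = 6/5 → (1057/80, -6/5)
  seg 3: left by d7 = 1/4 → (1037/80, -6/5)
  seg 4: right by d11 = 1057/80 → (1047/40, -6/5)
  seg 5: left by d9 = 6/5 → (999/40, -6/5)
  seg 6: left by d1 = 12 → (519/40, -6/5)
  seg 7: left by d6 = 85/4 → (-331/40, -6/5)
  seg 8: right by d11 = 1057/80 → (79/16, -6/5)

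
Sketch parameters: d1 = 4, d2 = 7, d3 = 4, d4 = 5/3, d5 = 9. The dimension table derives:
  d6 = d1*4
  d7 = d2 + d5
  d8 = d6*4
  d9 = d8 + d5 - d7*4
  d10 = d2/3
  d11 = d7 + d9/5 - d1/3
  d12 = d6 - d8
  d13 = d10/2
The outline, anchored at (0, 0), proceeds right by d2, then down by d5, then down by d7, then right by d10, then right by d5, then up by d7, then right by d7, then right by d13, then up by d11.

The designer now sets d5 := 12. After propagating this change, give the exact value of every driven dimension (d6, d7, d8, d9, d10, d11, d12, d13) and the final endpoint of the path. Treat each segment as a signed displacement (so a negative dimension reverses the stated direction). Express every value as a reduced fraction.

Apply edit: d5 := 12
  d6 = d1*4 = 16
  d7 = d2 + d5 = 19
  d8 = d6*4 = 64
  d9 = d8 + d5 - d7*4 = 0
  d10 = d2/3 = 7/3
  d11 = d7 + d9/5 - d1/3 = 53/3
  d12 = d6 - d8 = -48
  d13 = d10/2 = 7/6
Walk from origin (0, 0):
  seg 1: right by d2 = 7 → (7, 0)
  seg 2: down by d5 = 12 → (7, -12)
  seg 3: down by d7 = 19 → (7, -31)
  seg 4: right by d10 = 7/3 → (28/3, -31)
  seg 5: right by d5 = 12 → (64/3, -31)
  seg 6: up by d7 = 19 → (64/3, -12)
  seg 7: right by d7 = 19 → (121/3, -12)
  seg 8: right by d13 = 7/6 → (83/2, -12)
  seg 9: up by d11 = 53/3 → (83/2, 17/3)

d6 = 16
d7 = 19
d8 = 64
d9 = 0
d10 = 7/3
d11 = 53/3
d12 = -48
d13 = 7/6
endpoint = (83/2, 17/3)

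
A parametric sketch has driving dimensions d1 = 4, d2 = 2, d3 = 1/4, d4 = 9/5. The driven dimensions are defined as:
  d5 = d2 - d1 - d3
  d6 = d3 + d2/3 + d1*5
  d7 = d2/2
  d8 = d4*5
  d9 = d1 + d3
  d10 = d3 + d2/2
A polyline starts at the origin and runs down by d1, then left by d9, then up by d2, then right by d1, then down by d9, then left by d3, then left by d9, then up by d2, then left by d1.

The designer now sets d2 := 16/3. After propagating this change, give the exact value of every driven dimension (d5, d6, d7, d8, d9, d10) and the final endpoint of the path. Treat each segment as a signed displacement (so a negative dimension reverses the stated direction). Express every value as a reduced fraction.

Apply edit: d2 := 16/3
  d5 = d2 - d1 - d3 = 13/12
  d6 = d3 + d2/3 + d1*5 = 793/36
  d7 = d2/2 = 8/3
  d8 = d4*5 = 9
  d9 = d1 + d3 = 17/4
  d10 = d3 + d2/2 = 35/12
Walk from origin (0, 0):
  seg 1: down by d1 = 4 → (0, -4)
  seg 2: left by d9 = 17/4 → (-17/4, -4)
  seg 3: up by d2 = 16/3 → (-17/4, 4/3)
  seg 4: right by d1 = 4 → (-1/4, 4/3)
  seg 5: down by d9 = 17/4 → (-1/4, -35/12)
  seg 6: left by d3 = 1/4 → (-1/2, -35/12)
  seg 7: left by d9 = 17/4 → (-19/4, -35/12)
  seg 8: up by d2 = 16/3 → (-19/4, 29/12)
  seg 9: left by d1 = 4 → (-35/4, 29/12)

d5 = 13/12
d6 = 793/36
d7 = 8/3
d8 = 9
d9 = 17/4
d10 = 35/12
endpoint = (-35/4, 29/12)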